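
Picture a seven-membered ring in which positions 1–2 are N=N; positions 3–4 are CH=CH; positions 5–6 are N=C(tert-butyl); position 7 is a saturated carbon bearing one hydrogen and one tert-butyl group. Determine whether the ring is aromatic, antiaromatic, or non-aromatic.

Non-aromatic

The CH(tert-butyl) carbon is saturated: that saturated carbon is sp³ and has no p orbital in the ring π system. Conjugation is not continuous around the ring.
Hückel's rule only applies to fully conjugated rings, so this one is simply non-aromatic.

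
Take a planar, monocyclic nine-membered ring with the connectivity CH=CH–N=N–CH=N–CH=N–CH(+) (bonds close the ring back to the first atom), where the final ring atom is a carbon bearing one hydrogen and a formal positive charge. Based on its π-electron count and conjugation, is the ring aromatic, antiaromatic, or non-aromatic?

The p orbitals form a continuous loop: every atom in a ring double bond is sp² and brings one electron to the p orbital; each sp² =N– keeps its lone pair in-plane and puts one electron into the π system; the carbocation has an empty p orbital. The ring is fully conjugated.
Adding the contributions, 4 × 2 = 8 from the double-bond units + 0 from the CH(+) atom = 8.
A 4n π count (8, n = 2) in a planar conjugated ring means antiaromatic.

Antiaromatic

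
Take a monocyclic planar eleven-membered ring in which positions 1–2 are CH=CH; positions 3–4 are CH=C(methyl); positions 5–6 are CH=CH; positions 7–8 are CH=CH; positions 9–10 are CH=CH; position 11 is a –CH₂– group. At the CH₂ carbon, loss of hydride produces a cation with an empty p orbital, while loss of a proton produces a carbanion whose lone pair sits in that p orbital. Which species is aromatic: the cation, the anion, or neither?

Both ions have a continuous loop of p orbitals — each ring atom is sp².
Cation: 5 × 2 + 0 = 10 π electrons → 4(2)+2, aromatic.
Anion: 5 × 2 + 2 = 12 π electrons → 4(3), antiaromatic.

The cation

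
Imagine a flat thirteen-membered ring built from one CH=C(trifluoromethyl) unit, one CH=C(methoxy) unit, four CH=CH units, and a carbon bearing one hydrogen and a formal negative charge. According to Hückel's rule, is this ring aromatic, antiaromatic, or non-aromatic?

Aromatic

The p orbitals form a continuous loop: every atom in a ring double bond is sp² and brings one electron to the p orbital; the carbanion's lone pair occupies the p orbital. The ring is fully conjugated.
Counting π electrons: 6 × 2 = 12 from the double-bond units + 2 from the CH(-) atom = 14.
Since 14 = 4·3 + 2, the ring meets the 4n+2 criterion.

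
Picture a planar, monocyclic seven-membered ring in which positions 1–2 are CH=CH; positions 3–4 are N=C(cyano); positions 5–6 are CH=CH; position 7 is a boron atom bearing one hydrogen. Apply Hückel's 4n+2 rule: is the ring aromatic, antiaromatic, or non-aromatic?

Check conjugation: each doubly-bonded ring atom is sp² with one p-orbital electron; the doubly-bonded nitrogens are pyridine-type — their lone pairs lie in the ring plane, leaving one electron in the p orbital; the boron has an empty p orbital — every position has a p orbital, so the cyclic π system is continuous.
Tallying contributions gives 3 × 2 = 6 from the double-bond units + 0 from the BH atom = 6.
With 6 π electrons (n = 1), the Hückel 4n+2 condition holds.

Aromatic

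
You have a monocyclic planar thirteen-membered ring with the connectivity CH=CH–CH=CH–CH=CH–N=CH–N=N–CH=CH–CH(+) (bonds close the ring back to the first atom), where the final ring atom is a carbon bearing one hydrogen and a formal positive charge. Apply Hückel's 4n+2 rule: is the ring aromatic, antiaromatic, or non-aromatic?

Antiaromatic

Every ring atom contributes a p orbital perpendicular to the ring (each doubly-bonded ring atom is sp² with one p-orbital electron; each sp² =N– keeps its lone pair in-plane and puts one electron into the π system; the carbocation has an empty p orbital), so the π system is cyclic and fully conjugated.
Tallying contributions gives 6 × 2 = 12 from the double-bond units + 0 from the CH(+) atom = 12.
With 12 = 4·3 π electrons, Hückel's rule classifies the planar ring as antiaromatic.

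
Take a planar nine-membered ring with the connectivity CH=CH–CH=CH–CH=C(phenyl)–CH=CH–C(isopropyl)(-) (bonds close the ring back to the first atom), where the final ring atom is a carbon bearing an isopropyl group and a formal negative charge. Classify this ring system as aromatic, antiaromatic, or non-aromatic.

Check conjugation: every atom in a ring double bond is sp² and brings one electron to the p orbital; the carbanion's lone pair occupies the p orbital — every position has a p orbital, so the cyclic π system is continuous.
π-electron count: 4 × 2 = 8 from the double-bond units + 2 from the C(isopropyl)(-) atom = 10.
With 10 π electrons (n = 2), the Hückel 4n+2 condition holds.

Aromatic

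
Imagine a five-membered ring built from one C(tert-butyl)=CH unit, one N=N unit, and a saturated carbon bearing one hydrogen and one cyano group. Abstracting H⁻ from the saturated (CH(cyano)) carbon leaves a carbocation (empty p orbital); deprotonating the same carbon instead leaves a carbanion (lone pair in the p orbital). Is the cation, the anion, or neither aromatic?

Once that carbon is sp², every ring atom has a p orbital and both ions are fully conjugated.
Cation: 2 × 2 + 0 = 4 π electrons → 4(1), antiaromatic.
Anion: 2 × 2 + 2 = 6 π electrons → 4(1)+2, aromatic.

The anion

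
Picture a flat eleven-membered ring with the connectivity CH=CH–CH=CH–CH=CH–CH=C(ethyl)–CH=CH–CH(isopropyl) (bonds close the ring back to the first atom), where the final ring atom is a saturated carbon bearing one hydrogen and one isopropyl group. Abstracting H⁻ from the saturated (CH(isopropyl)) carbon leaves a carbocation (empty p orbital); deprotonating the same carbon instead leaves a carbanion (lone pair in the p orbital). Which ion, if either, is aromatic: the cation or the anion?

The cation

Both ions have a continuous loop of p orbitals — each ring atom is sp².
Cation: 5 × 2 + 0 = 10 π electrons → 4(2)+2, aromatic.
Anion: 5 × 2 + 2 = 12 π electrons → 4(3), antiaromatic.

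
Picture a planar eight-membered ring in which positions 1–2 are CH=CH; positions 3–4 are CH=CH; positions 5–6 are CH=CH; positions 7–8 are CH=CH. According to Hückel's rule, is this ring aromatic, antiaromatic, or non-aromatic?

Every ring atom contributes a p orbital perpendicular to the ring (every atom in a ring double bond is sp² and brings one electron to the p orbital), so the π system is cyclic and fully conjugated.
Adding the contributions, 4 × 2 = 8 from the 4 double-bond units.
8 is a 4n count (n = 2), so the planar conjugated ring is antiaromatic.
(The species described is cyclooctatetraene.)

Antiaromatic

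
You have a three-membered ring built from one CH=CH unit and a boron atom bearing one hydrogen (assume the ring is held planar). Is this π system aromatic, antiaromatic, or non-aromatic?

Aromatic

All ring atoms are sp² and supply a p orbital to the ring (every atom in a ring double bond is sp² and brings one electron to the p orbital; the boron has an empty p orbital); the conjugation is uninterrupted.
π-electron count: 1 × 2 = 2 from the double-bond unit + 0 from the BH atom = 2.
Since 2 = 4·0 + 2, the ring meets the 4n+2 criterion.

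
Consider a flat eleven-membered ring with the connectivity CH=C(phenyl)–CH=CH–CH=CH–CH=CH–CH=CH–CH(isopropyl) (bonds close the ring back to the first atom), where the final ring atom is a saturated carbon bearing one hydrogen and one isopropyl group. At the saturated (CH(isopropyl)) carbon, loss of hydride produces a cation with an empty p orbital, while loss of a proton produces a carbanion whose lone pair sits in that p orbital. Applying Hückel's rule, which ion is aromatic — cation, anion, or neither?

In either ion the ring is fully conjugated: every atom, including the new sp² carbon, supplies a p orbital.
Cation: 5 × 2 + 0 = 10 π electrons → 4(2)+2, aromatic.
Anion: 5 × 2 + 2 = 12 π electrons → 4(3), antiaromatic.

The cation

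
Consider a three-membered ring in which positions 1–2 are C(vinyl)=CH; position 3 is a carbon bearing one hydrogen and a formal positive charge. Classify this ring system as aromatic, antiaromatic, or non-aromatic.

Aromatic

Check conjugation: the double-bond atoms are sp², each contributing one p electron; the carbocation has an empty p orbital — every position has a p orbital, so the cyclic π system is continuous.
Tallying contributions gives 1 × 2 = 2 from the double-bond unit + 0 from the CH(+) atom = 2.
With 2 π electrons (n = 0), the Hückel 4n+2 condition holds.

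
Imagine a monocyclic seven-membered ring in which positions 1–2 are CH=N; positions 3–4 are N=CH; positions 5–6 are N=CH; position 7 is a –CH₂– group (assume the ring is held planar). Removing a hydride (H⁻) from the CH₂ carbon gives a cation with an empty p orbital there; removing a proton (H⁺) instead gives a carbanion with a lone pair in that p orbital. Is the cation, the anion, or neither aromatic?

The cation

In both ions every ring atom is sp² and contributes a p orbital, so both rings are fully conjugated.
Cation: 3 × 2 + 0 = 6 π electrons → 4(1)+2, aromatic.
Anion: 3 × 2 + 2 = 8 π electrons → 4(2), antiaromatic.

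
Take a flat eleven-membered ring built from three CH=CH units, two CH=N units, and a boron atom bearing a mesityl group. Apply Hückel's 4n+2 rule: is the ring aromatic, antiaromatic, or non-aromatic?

Check conjugation: the double-bond atoms are sp², each contributing one p electron; each sp² =N– keeps its lone pair in-plane and puts one electron into the π system; the boron has an empty p orbital — every position has a p orbital, so the cyclic π system is continuous.
π-electron count: 5 × 2 = 10 from the double-bond units + 0 from the B(mesityl) atom = 10.
Since 10 = 4·2 + 2, the ring meets the 4n+2 criterion.

Aromatic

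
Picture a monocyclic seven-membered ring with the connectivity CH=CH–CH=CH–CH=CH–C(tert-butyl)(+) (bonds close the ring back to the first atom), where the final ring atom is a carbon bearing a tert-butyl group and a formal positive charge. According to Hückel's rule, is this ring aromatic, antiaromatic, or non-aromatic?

The p orbitals form a continuous loop: every atom in a ring double bond is sp² and brings one electron to the p orbital; the carbocation has an empty p orbital. The ring is fully conjugated.
Counting π electrons: 3 × 2 = 6 from the double-bond units + 0 from the C(tert-butyl)(+) atom = 6.
With 6 π electrons (n = 1), the Hückel 4n+2 condition holds.

Aromatic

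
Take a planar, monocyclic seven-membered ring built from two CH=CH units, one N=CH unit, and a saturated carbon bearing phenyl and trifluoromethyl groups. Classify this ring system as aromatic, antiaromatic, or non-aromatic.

Non-aromatic

Because that saturated carbon is sp³ and has no p orbital in the ring π system at the C(phenyl)(trifluoromethyl) position, the π system cannot extend all the way around the ring.
Hückel's rule only applies to fully conjugated rings, so this one is simply non-aromatic.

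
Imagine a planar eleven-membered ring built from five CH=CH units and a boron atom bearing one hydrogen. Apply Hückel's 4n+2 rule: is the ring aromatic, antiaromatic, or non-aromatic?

All ring atoms are sp² and supply a p orbital to the ring (each doubly-bonded ring atom is sp² with one p-orbital electron; the boron has an empty p orbital); the conjugation is uninterrupted.
Tallying contributions gives 5 × 2 = 10 from the double-bond units + 0 from the BH atom = 10.
10 = 4(2) + 2, which satisfies Hückel's 4n+2 rule.

Aromatic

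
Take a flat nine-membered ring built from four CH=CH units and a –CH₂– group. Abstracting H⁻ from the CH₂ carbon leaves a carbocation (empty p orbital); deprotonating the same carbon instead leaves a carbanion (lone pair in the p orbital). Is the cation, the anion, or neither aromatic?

The anion

In both ions every ring atom is sp² and contributes a p orbital, so both rings are fully conjugated.
Cation: 4 × 2 + 0 = 8 π electrons → 4(2), antiaromatic.
Anion: 4 × 2 + 2 = 10 π electrons → 4(2)+2, aromatic.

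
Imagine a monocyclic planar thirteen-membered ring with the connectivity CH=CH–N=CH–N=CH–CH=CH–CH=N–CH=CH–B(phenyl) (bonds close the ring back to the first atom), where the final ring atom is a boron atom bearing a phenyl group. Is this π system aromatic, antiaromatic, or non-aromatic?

Check conjugation: every atom in a ring double bond is sp² and brings one electron to the p orbital; each =N– nitrogen is pyridine-type (lone pair in the sp² plane, one electron in the p orbital); the boron has an empty p orbital — every position has a p orbital, so the cyclic π system is continuous.
Counting π electrons: 6 × 2 = 12 from the double-bond units + 0 from the B(phenyl) atom = 12.
12 is a 4n count (n = 3), so the planar conjugated ring is antiaromatic.

Antiaromatic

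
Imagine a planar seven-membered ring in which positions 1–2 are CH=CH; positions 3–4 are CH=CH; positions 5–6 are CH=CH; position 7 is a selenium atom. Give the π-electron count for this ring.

8

All ring atoms are sp² and supply a p orbital to the ring (each doubly-bonded ring atom is sp² with one p-orbital electron; the selenium donates one lone pair from its p orbital); the conjugation is uninterrupted.
π-electron count: 3 × 2 = 6 from the double-bond units + 2 from the Se atom = 8.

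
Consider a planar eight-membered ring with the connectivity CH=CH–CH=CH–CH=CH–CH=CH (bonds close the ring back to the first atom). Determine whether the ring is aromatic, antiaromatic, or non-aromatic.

All ring atoms are sp² and supply a p orbital to the ring (every atom in a ring double bond is sp² and brings one electron to the p orbital); the conjugation is uninterrupted.
Adding the contributions, 4 × 2 = 8 from the 4 double-bond units.
8 = 4(2); a planar, fully conjugated 4n system is antiaromatic.

Antiaromatic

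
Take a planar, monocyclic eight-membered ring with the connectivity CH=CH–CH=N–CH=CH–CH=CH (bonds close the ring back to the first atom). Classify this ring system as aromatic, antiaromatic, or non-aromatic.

Antiaromatic

Every ring atom contributes a p orbital perpendicular to the ring (every atom in a ring double bond is sp² and brings one electron to the p orbital; each =N– nitrogen is pyridine-type (lone pair in the sp² plane, one electron in the p orbital)), so the π system is cyclic and fully conjugated.
Adding the contributions, 4 × 2 = 8 from the 4 double-bond units.
A 4n π count (8, n = 2) in a planar conjugated ring means antiaromatic.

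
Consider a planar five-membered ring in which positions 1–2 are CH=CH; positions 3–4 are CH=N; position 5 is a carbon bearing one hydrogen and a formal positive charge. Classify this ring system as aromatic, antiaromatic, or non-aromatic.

Antiaromatic

Check conjugation: every atom in a ring double bond is sp² and brings one electron to the p orbital; each sp² =N– keeps its lone pair in-plane and puts one electron into the π system; the carbocation has an empty p orbital — every position has a p orbital, so the cyclic π system is continuous.
Counting π electrons: 2 × 2 = 4 from the double-bond units + 0 from the CH(+) atom = 4.
With 4 = 4·1 π electrons, Hückel's rule classifies the planar ring as antiaromatic.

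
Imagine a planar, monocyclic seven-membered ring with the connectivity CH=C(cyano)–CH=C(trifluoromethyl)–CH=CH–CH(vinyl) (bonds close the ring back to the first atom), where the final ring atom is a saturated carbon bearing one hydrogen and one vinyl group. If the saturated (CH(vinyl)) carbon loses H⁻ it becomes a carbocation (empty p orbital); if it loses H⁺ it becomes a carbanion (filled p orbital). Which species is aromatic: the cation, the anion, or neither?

The cation

Both ions have a continuous loop of p orbitals — each ring atom is sp².
Cation: 3 × 2 + 0 = 6 π electrons → 4(1)+2, aromatic.
Anion: 3 × 2 + 2 = 8 π electrons → 4(2), antiaromatic.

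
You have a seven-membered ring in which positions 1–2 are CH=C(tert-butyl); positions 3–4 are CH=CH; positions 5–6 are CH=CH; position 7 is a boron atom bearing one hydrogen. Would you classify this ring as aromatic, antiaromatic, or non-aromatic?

Aromatic

All ring atoms are sp² and supply a p orbital to the ring (the double-bond atoms are sp², each contributing one p electron; the boron has an empty p orbital); the conjugation is uninterrupted.
Adding the contributions, 3 × 2 = 6 from the double-bond units + 0 from the BH atom = 6.
With 6 π electrons (n = 1), the Hückel 4n+2 condition holds.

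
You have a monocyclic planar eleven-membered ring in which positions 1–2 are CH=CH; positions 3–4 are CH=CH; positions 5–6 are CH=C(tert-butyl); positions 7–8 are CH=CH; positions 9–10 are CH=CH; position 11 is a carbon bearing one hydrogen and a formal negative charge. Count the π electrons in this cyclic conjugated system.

The p orbitals form a continuous loop: each doubly-bonded ring atom is sp² with one p-orbital electron; the carbanion's lone pair occupies the p orbital. The ring is fully conjugated.
Tallying contributions gives 5 × 2 = 10 from the double-bond units + 2 from the CH(-) atom = 12.

12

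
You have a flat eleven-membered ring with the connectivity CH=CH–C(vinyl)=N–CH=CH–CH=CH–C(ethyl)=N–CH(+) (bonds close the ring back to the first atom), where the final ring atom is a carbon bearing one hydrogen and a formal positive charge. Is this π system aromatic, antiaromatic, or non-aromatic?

Aromatic

Every ring atom contributes a p orbital perpendicular to the ring (every atom in a ring double bond is sp² and brings one electron to the p orbital; each =N– nitrogen is pyridine-type (lone pair in the sp² plane, one electron in the p orbital); the carbocation has an empty p orbital), so the π system is cyclic and fully conjugated.
π-electron count: 5 × 2 = 10 from the double-bond units + 0 from the CH(+) atom = 10.
With 10 π electrons (n = 2), the Hückel 4n+2 condition holds.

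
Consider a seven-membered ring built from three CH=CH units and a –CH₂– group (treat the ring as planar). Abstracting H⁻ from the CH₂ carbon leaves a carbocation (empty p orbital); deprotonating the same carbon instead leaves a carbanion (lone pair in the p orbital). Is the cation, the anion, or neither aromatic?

The cation

In both ions every ring atom is sp² and contributes a p orbital, so both rings are fully conjugated.
Cation: 3 × 2 + 0 = 6 π electrons → 4(1)+2, aromatic.
Anion: 3 × 2 + 2 = 8 π electrons → 4(2), antiaromatic.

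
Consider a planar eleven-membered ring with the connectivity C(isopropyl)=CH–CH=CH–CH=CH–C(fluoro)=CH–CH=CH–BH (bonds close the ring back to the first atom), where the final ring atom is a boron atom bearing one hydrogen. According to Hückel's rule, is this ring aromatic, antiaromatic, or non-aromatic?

Every ring atom contributes a p orbital perpendicular to the ring (every atom in a ring double bond is sp² and brings one electron to the p orbital; the boron has an empty p orbital), so the π system is cyclic and fully conjugated.
π-electron count: 5 × 2 = 10 from the double-bond units + 0 from the BH atom = 10.
That gives a 4n+2 count (10, n = 2).

Aromatic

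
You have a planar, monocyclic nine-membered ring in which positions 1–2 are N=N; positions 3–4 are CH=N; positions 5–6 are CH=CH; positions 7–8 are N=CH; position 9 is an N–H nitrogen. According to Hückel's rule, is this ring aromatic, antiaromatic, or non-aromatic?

Check conjugation: the double-bond atoms are sp², each contributing one p electron; each =N– nitrogen is pyridine-type (lone pair in the sp² plane, one electron in the p orbital); the pyrrole-type nitrogen donates its lone pair from the p orbital — every position has a p orbital, so the cyclic π system is continuous.
Counting π electrons: 4 × 2 = 8 from the double-bond units + 2 from the NH atom = 10.
With 10 π electrons (n = 2), the Hückel 4n+2 condition holds.

Aromatic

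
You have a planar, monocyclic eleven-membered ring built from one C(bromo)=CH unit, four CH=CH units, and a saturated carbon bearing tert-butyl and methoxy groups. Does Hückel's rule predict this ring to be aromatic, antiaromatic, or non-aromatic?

Non-aromatic

The C(tert-butyl)(methoxy) carbon is saturated: that saturated carbon is sp³ and has no p orbital in the ring π system. Conjugation is not continuous around the ring.
Broken conjugation rules out both aromaticity and antiaromaticity.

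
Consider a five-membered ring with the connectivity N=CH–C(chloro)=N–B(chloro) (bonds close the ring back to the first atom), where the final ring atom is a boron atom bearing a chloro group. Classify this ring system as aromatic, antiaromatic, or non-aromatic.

Antiaromatic

All ring atoms are sp² and supply a p orbital to the ring (each doubly-bonded ring atom is sp² with one p-orbital electron; the doubly-bonded nitrogens are pyridine-type — their lone pairs lie in the ring plane, leaving one electron in the p orbital; the boron has an empty p orbital); the conjugation is uninterrupted.
Counting π electrons: 2 × 2 = 4 from the double-bond units + 0 from the B(chloro) atom = 4.
A 4n π count (4, n = 1) in a planar conjugated ring means antiaromatic.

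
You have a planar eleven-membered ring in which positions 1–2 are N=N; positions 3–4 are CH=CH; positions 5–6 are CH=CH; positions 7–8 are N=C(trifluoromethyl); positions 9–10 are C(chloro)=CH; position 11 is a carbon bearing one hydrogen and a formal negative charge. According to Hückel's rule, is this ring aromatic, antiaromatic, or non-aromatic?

The p orbitals form a continuous loop: every atom in a ring double bond is sp² and brings one electron to the p orbital; each sp² =N– keeps its lone pair in-plane and puts one electron into the π system; the carbanion's lone pair occupies the p orbital. The ring is fully conjugated.
Counting π electrons: 5 × 2 = 10 from the double-bond units + 2 from the CH(-) atom = 12.
12 is a 4n count (n = 3), so the planar conjugated ring is antiaromatic.

Antiaromatic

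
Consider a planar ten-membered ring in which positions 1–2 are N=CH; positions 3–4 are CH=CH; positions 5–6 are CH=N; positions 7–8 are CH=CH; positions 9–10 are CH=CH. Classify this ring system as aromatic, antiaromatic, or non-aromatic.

Aromatic

Check conjugation: the double-bond atoms are sp², each contributing one p electron; the doubly-bonded nitrogens are pyridine-type — their lone pairs lie in the ring plane, leaving one electron in the p orbital — every position has a p orbital, so the cyclic π system is continuous.
Adding the contributions, 5 × 2 = 10 from the 5 double-bond units.
That gives a 4n+2 count (10, n = 2).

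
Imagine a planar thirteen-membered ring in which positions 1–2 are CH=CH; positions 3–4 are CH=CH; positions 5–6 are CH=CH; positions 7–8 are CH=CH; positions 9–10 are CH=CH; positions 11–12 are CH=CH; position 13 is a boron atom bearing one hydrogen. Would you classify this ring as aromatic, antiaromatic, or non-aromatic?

Antiaromatic

All ring atoms are sp² and supply a p orbital to the ring (each doubly-bonded ring atom is sp² with one p-orbital electron; the boron has an empty p orbital); the conjugation is uninterrupted.
π-electron count: 6 × 2 = 12 from the double-bond units + 0 from the BH atom = 12.
12 = 4(3); a planar, fully conjugated 4n system is antiaromatic.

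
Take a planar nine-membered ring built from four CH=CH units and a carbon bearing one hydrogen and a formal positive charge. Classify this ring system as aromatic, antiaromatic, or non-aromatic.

The p orbitals form a continuous loop: each doubly-bonded ring atom is sp² with one p-orbital electron; the carbocation has an empty p orbital. The ring is fully conjugated.
Counting π electrons: 4 × 2 = 8 from the double-bond units + 0 from the CH(+) atom = 8.
8 is a 4n count (n = 2), so the planar conjugated ring is antiaromatic.

Antiaromatic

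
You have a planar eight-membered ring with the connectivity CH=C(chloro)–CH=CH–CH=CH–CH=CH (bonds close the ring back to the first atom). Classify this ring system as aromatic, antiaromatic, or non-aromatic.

Every ring atom contributes a p orbital perpendicular to the ring (each doubly-bonded ring atom is sp² with one p-orbital electron), so the π system is cyclic and fully conjugated.
Adding the contributions, 4 × 2 = 8 from the 4 double-bond units.
8 is a 4n count (n = 2), so the planar conjugated ring is antiaromatic.

Antiaromatic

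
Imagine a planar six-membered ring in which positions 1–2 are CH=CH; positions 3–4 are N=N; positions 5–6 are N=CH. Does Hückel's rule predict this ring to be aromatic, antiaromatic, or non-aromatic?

All ring atoms are sp² and supply a p orbital to the ring (the double-bond atoms are sp², each contributing one p electron; each sp² =N– keeps its lone pair in-plane and puts one electron into the π system); the conjugation is uninterrupted.
Adding the contributions, 3 × 2 = 6 from the 3 double-bond units.
Since 6 = 4·1 + 2, the ring meets the 4n+2 criterion.

Aromatic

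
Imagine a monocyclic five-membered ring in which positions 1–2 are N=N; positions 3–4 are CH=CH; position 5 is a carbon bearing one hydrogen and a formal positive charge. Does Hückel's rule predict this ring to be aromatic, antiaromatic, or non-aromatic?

Antiaromatic

The p orbitals form a continuous loop: every atom in a ring double bond is sp² and brings one electron to the p orbital; the doubly-bonded nitrogens are pyridine-type — their lone pairs lie in the ring plane, leaving one electron in the p orbital; the carbocation has an empty p orbital. The ring is fully conjugated.
Adding the contributions, 2 × 2 = 4 from the double-bond units + 0 from the CH(+) atom = 4.
4 is a 4n count (n = 1), so the planar conjugated ring is antiaromatic.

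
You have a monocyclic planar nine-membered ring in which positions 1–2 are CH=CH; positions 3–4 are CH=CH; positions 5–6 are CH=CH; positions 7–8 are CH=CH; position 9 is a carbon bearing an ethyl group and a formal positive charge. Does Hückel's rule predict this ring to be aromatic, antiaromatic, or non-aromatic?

Antiaromatic

All ring atoms are sp² and supply a p orbital to the ring (each doubly-bonded ring atom is sp² with one p-orbital electron; the carbocation has an empty p orbital); the conjugation is uninterrupted.
π-electron count: 4 × 2 = 8 from the double-bond units + 0 from the C(ethyl)(+) atom = 8.
8 is a 4n count (n = 2), so the planar conjugated ring is antiaromatic.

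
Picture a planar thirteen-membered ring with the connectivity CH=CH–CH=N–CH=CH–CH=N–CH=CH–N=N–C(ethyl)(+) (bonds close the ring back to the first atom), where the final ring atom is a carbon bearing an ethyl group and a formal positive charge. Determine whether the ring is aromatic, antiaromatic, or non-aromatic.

The p orbitals form a continuous loop: each doubly-bonded ring atom is sp² with one p-orbital electron; each sp² =N– keeps its lone pair in-plane and puts one electron into the π system; the carbocation has an empty p orbital. The ring is fully conjugated.
Counting π electrons: 6 × 2 = 12 from the double-bond units + 0 from the C(ethyl)(+) atom = 12.
12 = 4(3); a planar, fully conjugated 4n system is antiaromatic.

Antiaromatic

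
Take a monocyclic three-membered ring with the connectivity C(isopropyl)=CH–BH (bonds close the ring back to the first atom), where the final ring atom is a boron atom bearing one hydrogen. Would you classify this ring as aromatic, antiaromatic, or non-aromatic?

Aromatic

The p orbitals form a continuous loop: each doubly-bonded ring atom is sp² with one p-orbital electron; the boron has an empty p orbital. The ring is fully conjugated.
Counting π electrons: 1 × 2 = 2 from the double-bond unit + 0 from the BH atom = 2.
That gives a 4n+2 count (2, n = 0).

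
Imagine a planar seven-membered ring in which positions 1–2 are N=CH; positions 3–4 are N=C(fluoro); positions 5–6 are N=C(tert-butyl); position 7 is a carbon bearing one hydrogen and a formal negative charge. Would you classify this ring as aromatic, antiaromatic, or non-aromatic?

Antiaromatic

The p orbitals form a continuous loop: every atom in a ring double bond is sp² and brings one electron to the p orbital; each =N– nitrogen is pyridine-type (lone pair in the sp² plane, one electron in the p orbital); the carbanion's lone pair occupies the p orbital. The ring is fully conjugated.
Adding the contributions, 3 × 2 = 6 from the double-bond units + 2 from the CH(-) atom = 8.
8 is a 4n count (n = 2), so the planar conjugated ring is antiaromatic.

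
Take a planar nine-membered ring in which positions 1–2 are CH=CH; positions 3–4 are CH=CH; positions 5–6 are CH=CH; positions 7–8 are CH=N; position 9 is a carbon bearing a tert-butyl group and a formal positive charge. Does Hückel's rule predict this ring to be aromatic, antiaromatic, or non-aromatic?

Check conjugation: every atom in a ring double bond is sp² and brings one electron to the p orbital; each sp² =N– keeps its lone pair in-plane and puts one electron into the π system; the carbocation has an empty p orbital — every position has a p orbital, so the cyclic π system is continuous.
Tallying contributions gives 4 × 2 = 8 from the double-bond units + 0 from the C(tert-butyl)(+) atom = 8.
8 = 4(2); a planar, fully conjugated 4n system is antiaromatic.

Antiaromatic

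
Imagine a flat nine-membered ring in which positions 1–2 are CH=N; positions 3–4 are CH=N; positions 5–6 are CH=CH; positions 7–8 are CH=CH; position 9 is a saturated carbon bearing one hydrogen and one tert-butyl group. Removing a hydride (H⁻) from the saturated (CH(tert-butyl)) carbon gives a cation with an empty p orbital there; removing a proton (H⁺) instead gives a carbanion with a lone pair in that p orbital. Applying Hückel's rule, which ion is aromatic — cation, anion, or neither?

In either ion the ring is fully conjugated: every atom, including the new sp² carbon, supplies a p orbital.
Cation: 4 × 2 + 0 = 8 π electrons → 4(2), antiaromatic.
Anion: 4 × 2 + 2 = 10 π electrons → 4(2)+2, aromatic.

The anion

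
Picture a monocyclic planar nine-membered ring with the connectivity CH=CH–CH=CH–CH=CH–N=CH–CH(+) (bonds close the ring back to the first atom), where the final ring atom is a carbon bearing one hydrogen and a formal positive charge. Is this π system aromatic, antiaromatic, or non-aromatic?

Every ring atom contributes a p orbital perpendicular to the ring (the double-bond atoms are sp², each contributing one p electron; each =N– nitrogen is pyridine-type (lone pair in the sp² plane, one electron in the p orbital); the carbocation has an empty p orbital), so the π system is cyclic and fully conjugated.
Counting π electrons: 4 × 2 = 8 from the double-bond units + 0 from the CH(+) atom = 8.
8 is a 4n count (n = 2), so the planar conjugated ring is antiaromatic.

Antiaromatic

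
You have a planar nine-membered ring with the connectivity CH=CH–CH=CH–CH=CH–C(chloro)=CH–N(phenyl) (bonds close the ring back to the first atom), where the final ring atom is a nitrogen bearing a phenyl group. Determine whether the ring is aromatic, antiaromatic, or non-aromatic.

Aromatic

Every ring atom contributes a p orbital perpendicular to the ring (each doubly-bonded ring atom is sp² with one p-orbital electron; the pyrrole-type nitrogen donates its lone pair from the p orbital), so the π system is cyclic and fully conjugated.
Tallying contributions gives 4 × 2 = 8 from the double-bond units + 2 from the N(phenyl) atom = 10.
With 10 π electrons (n = 2), the Hückel 4n+2 condition holds.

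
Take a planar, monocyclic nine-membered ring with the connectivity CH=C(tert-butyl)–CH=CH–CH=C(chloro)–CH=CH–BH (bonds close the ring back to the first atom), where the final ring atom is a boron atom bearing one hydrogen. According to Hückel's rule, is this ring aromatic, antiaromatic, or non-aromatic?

Antiaromatic

Every ring atom contributes a p orbital perpendicular to the ring (the double-bond atoms are sp², each contributing one p electron; the boron has an empty p orbital), so the π system is cyclic and fully conjugated.
π-electron count: 4 × 2 = 8 from the double-bond units + 0 from the BH atom = 8.
With 8 = 4·2 π electrons, Hückel's rule classifies the planar ring as antiaromatic.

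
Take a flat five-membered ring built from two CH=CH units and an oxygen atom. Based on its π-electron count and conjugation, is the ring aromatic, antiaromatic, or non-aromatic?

Aromatic

All ring atoms are sp² and supply a p orbital to the ring (every atom in a ring double bond is sp² and brings one electron to the p orbital; the oxygen donates one lone pair from its p orbital); the conjugation is uninterrupted.
π-electron count: 2 × 2 = 4 from the double-bond units + 2 from the O atom = 6.
With 6 π electrons (n = 1), the Hückel 4n+2 condition holds.
(The species described is furan.)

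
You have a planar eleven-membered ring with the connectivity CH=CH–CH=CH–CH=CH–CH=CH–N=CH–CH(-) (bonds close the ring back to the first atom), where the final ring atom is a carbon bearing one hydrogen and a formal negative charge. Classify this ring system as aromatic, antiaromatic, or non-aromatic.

Antiaromatic

Every ring atom contributes a p orbital perpendicular to the ring (each doubly-bonded ring atom is sp² with one p-orbital electron; each =N– nitrogen is pyridine-type (lone pair in the sp² plane, one electron in the p orbital); the carbanion's lone pair occupies the p orbital), so the π system is cyclic and fully conjugated.
Tallying contributions gives 5 × 2 = 10 from the double-bond units + 2 from the CH(-) atom = 12.
12 = 4(3); a planar, fully conjugated 4n system is antiaromatic.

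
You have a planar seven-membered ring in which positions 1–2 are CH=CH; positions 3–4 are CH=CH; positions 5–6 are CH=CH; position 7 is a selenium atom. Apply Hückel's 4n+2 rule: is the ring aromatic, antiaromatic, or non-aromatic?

Every ring atom contributes a p orbital perpendicular to the ring (the double-bond atoms are sp², each contributing one p electron; the selenium donates one lone pair from its p orbital), so the π system is cyclic and fully conjugated.
Counting π electrons: 3 × 2 = 6 from the double-bond units + 2 from the Se atom = 8.
A 4n π count (8, n = 2) in a planar conjugated ring means antiaromatic.

Antiaromatic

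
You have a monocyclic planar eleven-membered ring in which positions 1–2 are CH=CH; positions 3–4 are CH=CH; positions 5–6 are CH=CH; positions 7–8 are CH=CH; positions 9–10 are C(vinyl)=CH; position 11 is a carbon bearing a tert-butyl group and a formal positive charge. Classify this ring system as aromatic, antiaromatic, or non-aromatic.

Aromatic

Check conjugation: every atom in a ring double bond is sp² and brings one electron to the p orbital; the carbocation has an empty p orbital — every position has a p orbital, so the cyclic π system is continuous.
π-electron count: 5 × 2 = 10 from the double-bond units + 0 from the C(tert-butyl)(+) atom = 10.
10 = 4(2) + 2, which satisfies Hückel's 4n+2 rule.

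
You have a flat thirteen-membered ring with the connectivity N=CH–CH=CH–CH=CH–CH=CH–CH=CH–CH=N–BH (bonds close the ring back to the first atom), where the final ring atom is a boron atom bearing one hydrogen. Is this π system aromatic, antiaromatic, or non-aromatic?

Antiaromatic

The p orbitals form a continuous loop: every atom in a ring double bond is sp² and brings one electron to the p orbital; each =N– nitrogen is pyridine-type (lone pair in the sp² plane, one electron in the p orbital); the boron has an empty p orbital. The ring is fully conjugated.
Tallying contributions gives 6 × 2 = 12 from the double-bond units + 0 from the BH atom = 12.
12 = 4(3); a planar, fully conjugated 4n system is antiaromatic.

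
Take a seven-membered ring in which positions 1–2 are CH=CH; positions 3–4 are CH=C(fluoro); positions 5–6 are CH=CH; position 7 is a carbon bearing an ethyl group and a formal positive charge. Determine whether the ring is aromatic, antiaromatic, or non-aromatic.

All ring atoms are sp² and supply a p orbital to the ring (every atom in a ring double bond is sp² and brings one electron to the p orbital; the carbocation has an empty p orbital); the conjugation is uninterrupted.
Counting π electrons: 3 × 2 = 6 from the double-bond units + 0 from the C(ethyl)(+) atom = 6.
That gives a 4n+2 count (6, n = 1).

Aromatic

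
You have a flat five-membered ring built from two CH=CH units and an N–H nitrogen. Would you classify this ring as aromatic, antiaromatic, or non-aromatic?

All ring atoms are sp² and supply a p orbital to the ring (the double-bond atoms are sp², each contributing one p electron; the pyrrole-type nitrogen donates its lone pair from the p orbital); the conjugation is uninterrupted.
Counting π electrons: 2 × 2 = 4 from the double-bond units + 2 from the NH atom = 6.
With 6 π electrons (n = 1), the Hückel 4n+2 condition holds.
This is pyrrole.

Aromatic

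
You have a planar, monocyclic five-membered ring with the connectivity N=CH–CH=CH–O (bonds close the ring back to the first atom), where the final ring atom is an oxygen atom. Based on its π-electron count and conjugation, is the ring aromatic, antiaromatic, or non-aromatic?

The p orbitals form a continuous loop: each doubly-bonded ring atom is sp² with one p-orbital electron; each =N– nitrogen is pyridine-type (lone pair in the sp² plane, one electron in the p orbital); the oxygen donates one lone pair from its p orbital. The ring is fully conjugated.
Tallying contributions gives 2 × 2 = 4 from the double-bond units + 2 from the O atom = 6.
With 6 π electrons (n = 1), the Hückel 4n+2 condition holds.

Aromatic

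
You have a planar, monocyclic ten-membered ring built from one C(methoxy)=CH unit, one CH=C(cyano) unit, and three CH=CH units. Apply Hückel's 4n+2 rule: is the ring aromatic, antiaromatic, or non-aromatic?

Aromatic

Check conjugation: every atom in a ring double bond is sp² and brings one electron to the p orbital — every position has a p orbital, so the cyclic π system is continuous.
Adding the contributions, 5 × 2 = 10 from the 5 double-bond units.
Since 10 = 4·2 + 2, the ring meets the 4n+2 criterion.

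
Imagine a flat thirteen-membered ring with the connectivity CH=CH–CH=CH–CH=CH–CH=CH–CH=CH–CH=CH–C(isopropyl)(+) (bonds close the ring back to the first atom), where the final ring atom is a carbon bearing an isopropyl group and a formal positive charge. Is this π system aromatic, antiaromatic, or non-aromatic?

Every ring atom contributes a p orbital perpendicular to the ring (the double-bond atoms are sp², each contributing one p electron; the carbocation has an empty p orbital), so the π system is cyclic and fully conjugated.
Tallying contributions gives 6 × 2 = 12 from the double-bond units + 0 from the C(isopropyl)(+) atom = 12.
12 = 4(3); a planar, fully conjugated 4n system is antiaromatic.

Antiaromatic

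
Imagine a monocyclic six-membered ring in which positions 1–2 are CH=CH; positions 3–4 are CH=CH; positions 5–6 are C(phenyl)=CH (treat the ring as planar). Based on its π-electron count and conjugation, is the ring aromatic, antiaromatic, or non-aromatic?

The p orbitals form a continuous loop: every atom in a ring double bond is sp² and brings one electron to the p orbital. The ring is fully conjugated.
Adding the contributions, 3 × 2 = 6 from the 3 double-bond units.
That gives a 4n+2 count (6, n = 1).

Aromatic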